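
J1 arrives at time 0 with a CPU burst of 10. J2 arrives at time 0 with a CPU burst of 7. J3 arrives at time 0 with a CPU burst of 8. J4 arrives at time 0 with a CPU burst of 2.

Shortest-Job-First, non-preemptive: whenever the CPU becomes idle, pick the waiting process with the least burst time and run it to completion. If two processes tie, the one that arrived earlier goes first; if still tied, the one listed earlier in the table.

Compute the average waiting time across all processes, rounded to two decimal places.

7.00

Schedule: | J4 0-2 | J2 2-9 | J3 9-17 | J1 17-27 |
Completion: J1=27  J2=9  J3=17  J4=2
Turnaround (C−A): J1=27  J2=9  J3=17  J4=2
Waiting times: J1=17, J2=2, J3=9, J4=0
Average waiting = (17+2+9+0) / 4 = 28/4 = 7.00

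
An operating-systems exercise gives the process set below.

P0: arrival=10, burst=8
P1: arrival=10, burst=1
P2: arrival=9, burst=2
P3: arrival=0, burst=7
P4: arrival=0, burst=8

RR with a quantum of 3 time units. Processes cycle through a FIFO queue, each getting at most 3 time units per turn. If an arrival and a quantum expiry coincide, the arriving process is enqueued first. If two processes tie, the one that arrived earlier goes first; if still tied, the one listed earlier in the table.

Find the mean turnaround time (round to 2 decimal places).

Gantt: | P3 0-3 | P4 3-6 | P3 6-9 | P4 9-12 | P2 12-14 | P3 14-15 | P0 15-18 | P1 18-19 | P4 19-21 | P0 21-26 |
Completion: P0=26  P1=19  P2=14  P3=15  P4=21
Turnaround times: P0=16, P1=9, P2=5, P3=15, P4=21
Average turnaround = (16+9+5+15+21) / 5 = 66/5 = 13.20

13.20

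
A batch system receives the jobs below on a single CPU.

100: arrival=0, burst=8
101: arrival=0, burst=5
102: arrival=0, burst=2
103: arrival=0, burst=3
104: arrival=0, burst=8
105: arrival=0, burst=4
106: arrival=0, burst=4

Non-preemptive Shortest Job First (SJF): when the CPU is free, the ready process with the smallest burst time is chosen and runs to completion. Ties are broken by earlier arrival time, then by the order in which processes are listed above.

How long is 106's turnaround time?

13

Schedule: | 102 0-2 | 103 2-5 | 105 5-9 | 106 9-13 | 101 13-18 | 100 18-26 | 104 26-34 |
Completion: 100=26  101=18  102=2  103=5  104=34  105=9  106=13
Turnaround(106) = completion − arrival = 13 − 0 = 13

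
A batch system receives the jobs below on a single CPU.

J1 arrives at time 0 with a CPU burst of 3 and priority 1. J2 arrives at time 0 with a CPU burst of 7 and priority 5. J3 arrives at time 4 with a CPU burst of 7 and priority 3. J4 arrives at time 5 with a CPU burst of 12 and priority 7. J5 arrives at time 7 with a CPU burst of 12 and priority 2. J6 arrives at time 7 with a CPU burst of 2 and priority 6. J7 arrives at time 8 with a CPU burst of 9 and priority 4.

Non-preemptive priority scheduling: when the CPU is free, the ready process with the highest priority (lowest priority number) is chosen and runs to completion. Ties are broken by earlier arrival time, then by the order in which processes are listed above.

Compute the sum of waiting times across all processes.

111

Schedule: | J1 0-3 | J2 3-10 | J5 10-22 | J3 22-29 | J7 29-38 | J6 38-40 | J4 40-52 |
Completion: J1=3  J2=10  J3=29  J4=52  J5=22  J6=40  J7=38
Waiting = turnaround − burst: J1=0, J2=3, J3=18, J4=35, J5=3, J6=31, J7=21
Total waiting = 0 + 3 + 18 + 35 + 3 + 31 + 21 = 111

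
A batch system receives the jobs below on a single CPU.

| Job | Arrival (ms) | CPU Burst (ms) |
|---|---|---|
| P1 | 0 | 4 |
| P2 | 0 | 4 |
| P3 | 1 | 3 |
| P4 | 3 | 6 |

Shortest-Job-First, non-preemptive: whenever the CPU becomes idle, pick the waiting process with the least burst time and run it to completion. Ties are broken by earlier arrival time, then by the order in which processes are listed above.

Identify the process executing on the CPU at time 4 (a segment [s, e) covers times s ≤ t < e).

P3

Timeline: | P1 0-4 | P3 4-7 | P2 7-11 | P4 11-17 |
Completion: P1=4  P2=11  P3=7  P4=17
Turnaround (C−A): P1=4  P2=11  P3=6  P4=14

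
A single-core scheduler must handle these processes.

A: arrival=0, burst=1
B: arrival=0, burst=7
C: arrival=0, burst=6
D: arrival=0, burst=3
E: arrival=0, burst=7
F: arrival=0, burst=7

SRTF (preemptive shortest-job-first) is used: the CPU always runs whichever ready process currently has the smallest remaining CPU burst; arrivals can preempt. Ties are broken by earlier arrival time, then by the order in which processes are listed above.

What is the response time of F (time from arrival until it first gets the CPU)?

24

Gantt: | A 0-1 | D 1-4 | C 4-10 | B 10-17 | E 17-24 | F 24-31 |
Completion: A=1  B=17  C=10  D=4  E=24  F=31
Turnaround (C−A): A=1  B=17  C=10  D=4  E=24  F=31
Response(F) = first start − arrival = 24 − 0 = 24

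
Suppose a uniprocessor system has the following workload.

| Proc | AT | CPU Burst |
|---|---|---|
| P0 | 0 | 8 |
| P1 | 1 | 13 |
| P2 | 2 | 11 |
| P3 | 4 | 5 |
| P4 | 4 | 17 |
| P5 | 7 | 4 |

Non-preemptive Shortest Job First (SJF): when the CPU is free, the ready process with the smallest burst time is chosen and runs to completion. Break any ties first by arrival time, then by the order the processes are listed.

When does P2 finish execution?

Gantt: | P0 0-8 | P5 8-12 | P3 12-17 | P2 17-28 | P1 28-41 | P4 41-58 |
Completion: P0=8  P1=41  P2=28  P3=17  P4=58  P5=12

28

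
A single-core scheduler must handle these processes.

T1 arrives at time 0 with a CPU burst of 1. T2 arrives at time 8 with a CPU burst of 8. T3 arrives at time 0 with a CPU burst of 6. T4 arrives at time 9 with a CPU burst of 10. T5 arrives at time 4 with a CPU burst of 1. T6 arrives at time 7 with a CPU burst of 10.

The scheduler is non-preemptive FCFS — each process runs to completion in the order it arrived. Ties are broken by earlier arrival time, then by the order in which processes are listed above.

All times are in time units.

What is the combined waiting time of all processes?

Timeline: | T1 0-1 | T3 1-7 | T5 7-8 | T6 8-18 | T2 18-26 | T4 26-36 |
Completion: T1=1  T2=26  T3=7  T4=36  T5=8  T6=18
Turnaround (C−A): T1=1  T2=18  T3=7  T4=27  T5=4  T6=11
Waiting = turnaround − burst: T1=0, T2=10, T3=1, T4=17, T5=3, T6=1
Total waiting = 0 + 10 + 1 + 17 + 3 + 1 = 32

32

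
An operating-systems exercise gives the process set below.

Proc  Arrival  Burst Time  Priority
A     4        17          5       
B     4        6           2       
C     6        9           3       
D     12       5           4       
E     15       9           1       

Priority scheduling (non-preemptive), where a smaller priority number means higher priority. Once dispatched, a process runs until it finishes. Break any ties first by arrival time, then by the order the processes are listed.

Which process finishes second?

C

Timeline: | idle 0-4 | B 4-10 | C 10-19 | E 19-28 | D 28-33 | A 33-50 |
Completion: A=50  B=10  C=19  D=33  E=28
Finish order: B → C → E → D → A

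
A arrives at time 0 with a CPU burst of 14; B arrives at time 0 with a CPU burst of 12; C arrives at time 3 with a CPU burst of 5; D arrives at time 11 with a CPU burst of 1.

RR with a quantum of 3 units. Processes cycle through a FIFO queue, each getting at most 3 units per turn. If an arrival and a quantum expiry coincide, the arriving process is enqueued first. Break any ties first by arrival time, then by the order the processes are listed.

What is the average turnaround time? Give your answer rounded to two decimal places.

Gantt: | A 0-3 | B 3-6 | C 6-9 | A 9-12 | B 12-15 | C 15-17 | D 17-18 | A 18-21 | B 21-24 | A 24-27 | B 27-30 | A 30-32 |
Completion: A=32  B=30  C=17  D=18
Turnaround (C−A): A=32  B=30  C=14  D=7
Turnaround times: A=32, B=30, C=14, D=7
Average turnaround = (32+30+14+7) / 4 = 83/4 = 20.75

20.75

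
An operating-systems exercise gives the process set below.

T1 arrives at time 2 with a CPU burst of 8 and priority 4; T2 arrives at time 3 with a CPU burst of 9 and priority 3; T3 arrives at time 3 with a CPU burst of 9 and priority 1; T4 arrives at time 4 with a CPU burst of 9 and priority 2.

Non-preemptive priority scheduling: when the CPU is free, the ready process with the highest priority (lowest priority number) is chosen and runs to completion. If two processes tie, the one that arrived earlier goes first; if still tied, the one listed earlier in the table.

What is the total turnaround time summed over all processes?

Schedule: | idle 0-2 | T1 2-10 | T3 10-19 | T4 19-28 | T2 28-37 |
Completion: T1=10  T2=37  T3=19  T4=28
Turnaround = completion − arrival: T1=8, T2=34, T3=16, T4=24
Total turnaround = 8 + 34 + 16 + 24 = 82

82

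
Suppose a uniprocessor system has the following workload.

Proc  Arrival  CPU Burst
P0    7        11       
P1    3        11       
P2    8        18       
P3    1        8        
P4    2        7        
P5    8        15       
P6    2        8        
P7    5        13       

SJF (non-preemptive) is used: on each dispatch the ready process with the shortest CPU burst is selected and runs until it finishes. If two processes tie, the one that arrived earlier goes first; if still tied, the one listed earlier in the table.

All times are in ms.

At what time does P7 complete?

59

Gantt: | idle 0-1 | P3 1-9 | P4 9-16 | P6 16-24 | P1 24-35 | P0 35-46 | P7 46-59 | P5 59-74 | P2 74-92 |
Completion: P0=46  P1=35  P2=92  P3=9  P4=16  P5=74  P6=24  P7=59
Turnaround (C−A): P0=39  P1=32  P2=84  P3=8  P4=14  P5=66  P6=22  P7=54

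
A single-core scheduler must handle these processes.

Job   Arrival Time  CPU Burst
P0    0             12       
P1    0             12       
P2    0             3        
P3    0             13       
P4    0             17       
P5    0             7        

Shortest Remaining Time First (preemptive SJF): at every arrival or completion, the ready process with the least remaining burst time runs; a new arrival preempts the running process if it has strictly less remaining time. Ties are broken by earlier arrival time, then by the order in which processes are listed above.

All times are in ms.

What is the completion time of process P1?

34

Timeline: | P2 0-3 | P5 3-10 | P0 10-22 | P1 22-34 | P3 34-47 | P4 47-64 |
Completion: P0=22  P1=34  P2=3  P3=47  P4=64  P5=10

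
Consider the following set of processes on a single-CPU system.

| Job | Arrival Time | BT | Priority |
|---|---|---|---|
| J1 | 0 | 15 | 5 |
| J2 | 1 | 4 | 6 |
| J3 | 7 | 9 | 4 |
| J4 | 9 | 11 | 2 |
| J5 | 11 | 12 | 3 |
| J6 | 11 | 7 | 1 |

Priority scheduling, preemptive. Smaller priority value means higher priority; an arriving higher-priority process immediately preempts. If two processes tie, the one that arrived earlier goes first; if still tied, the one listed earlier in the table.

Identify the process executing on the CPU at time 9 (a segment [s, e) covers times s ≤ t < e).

J4

Gantt: | J1 0-7 | J3 7-9 | J4 9-11 | J6 11-18 | J4 18-27 | J5 27-39 | J3 39-46 | J1 46-54 | J2 54-58 |
Completion: J1=54  J2=58  J3=46  J4=27  J5=39  J6=18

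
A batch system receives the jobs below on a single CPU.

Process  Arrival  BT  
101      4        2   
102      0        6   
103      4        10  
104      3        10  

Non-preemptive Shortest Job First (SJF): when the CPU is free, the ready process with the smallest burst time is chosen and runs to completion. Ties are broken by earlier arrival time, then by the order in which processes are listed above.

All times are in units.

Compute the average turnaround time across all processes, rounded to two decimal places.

Gantt: | 102 0-6 | 101 6-8 | 104 8-18 | 103 18-28 |
Completion: 101=8  102=6  103=28  104=18
Turnaround times: 101=4, 102=6, 103=24, 104=15
Average turnaround = (4+6+24+15) / 4 = 49/4 = 12.25

12.25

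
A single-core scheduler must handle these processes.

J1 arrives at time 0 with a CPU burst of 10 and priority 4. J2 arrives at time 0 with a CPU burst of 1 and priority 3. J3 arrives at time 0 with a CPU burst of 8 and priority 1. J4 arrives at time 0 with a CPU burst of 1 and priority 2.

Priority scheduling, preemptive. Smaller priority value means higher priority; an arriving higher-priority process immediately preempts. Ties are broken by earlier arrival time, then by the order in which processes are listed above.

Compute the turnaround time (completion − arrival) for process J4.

Schedule: | J3 0-8 | J4 8-9 | J2 9-10 | J1 10-20 |
Completion: J1=20  J2=10  J3=8  J4=9
Turnaround(J4) = completion − arrival = 9 − 0 = 9

9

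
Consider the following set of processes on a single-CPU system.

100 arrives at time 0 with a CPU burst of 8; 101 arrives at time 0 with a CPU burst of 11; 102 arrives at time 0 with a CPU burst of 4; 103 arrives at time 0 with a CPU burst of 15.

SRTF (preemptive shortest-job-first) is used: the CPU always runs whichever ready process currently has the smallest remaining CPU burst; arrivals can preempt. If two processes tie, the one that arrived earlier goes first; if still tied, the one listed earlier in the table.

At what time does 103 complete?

Gantt: | 102 0-4 | 100 4-12 | 101 12-23 | 103 23-38 |
Completion: 100=12  101=23  102=4  103=38

38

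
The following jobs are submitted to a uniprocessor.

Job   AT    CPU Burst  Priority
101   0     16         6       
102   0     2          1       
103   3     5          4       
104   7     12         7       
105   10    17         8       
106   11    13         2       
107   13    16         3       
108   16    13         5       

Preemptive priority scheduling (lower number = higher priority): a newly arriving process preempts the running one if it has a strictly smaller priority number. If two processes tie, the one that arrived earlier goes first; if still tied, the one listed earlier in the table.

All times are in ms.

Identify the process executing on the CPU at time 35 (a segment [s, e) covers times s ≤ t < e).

107

Schedule: | 102 0-2 | 101 2-3 | 103 3-8 | 101 8-11 | 106 11-24 | 107 24-40 | 108 40-53 | 101 53-65 | 104 65-77 | 105 77-94 |
Completion: 101=65  102=2  103=8  104=77  105=94  106=24  107=40  108=53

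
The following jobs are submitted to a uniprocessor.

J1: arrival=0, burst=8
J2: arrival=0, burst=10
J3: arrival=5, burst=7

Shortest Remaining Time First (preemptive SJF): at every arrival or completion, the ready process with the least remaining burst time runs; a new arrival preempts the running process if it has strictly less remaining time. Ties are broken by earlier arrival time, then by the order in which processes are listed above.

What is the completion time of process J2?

25

Timeline: | J1 0-8 | J3 8-15 | J2 15-25 |
Completion: J1=8  J2=25  J3=15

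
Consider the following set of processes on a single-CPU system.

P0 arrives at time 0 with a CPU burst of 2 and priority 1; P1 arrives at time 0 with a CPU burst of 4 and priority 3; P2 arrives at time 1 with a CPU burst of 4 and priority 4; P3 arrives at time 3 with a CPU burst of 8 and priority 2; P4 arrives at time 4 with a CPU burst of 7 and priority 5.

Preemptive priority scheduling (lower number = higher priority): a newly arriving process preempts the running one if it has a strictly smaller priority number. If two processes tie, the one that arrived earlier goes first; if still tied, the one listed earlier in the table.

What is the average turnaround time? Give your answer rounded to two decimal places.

12.40

Timeline: | P0 0-2 | P1 2-3 | P3 3-11 | P1 11-14 | P2 14-18 | P4 18-25 |
Completion: P0=2  P1=14  P2=18  P3=11  P4=25
Turnaround (C−A): P0=2  P1=14  P2=17  P3=8  P4=21
Turnaround times: P0=2, P1=14, P2=17, P3=8, P4=21
Average turnaround = (2+14+17+8+21) / 5 = 62/5 = 12.40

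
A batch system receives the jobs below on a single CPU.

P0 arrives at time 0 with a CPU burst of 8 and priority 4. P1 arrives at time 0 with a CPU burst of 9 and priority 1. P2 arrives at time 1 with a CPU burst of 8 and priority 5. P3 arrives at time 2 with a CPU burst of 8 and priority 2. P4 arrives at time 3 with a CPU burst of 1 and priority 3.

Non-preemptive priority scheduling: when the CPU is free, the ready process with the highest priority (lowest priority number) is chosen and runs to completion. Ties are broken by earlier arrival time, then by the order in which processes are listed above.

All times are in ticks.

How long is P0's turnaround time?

Timeline: | P1 0-9 | P3 9-17 | P4 17-18 | P0 18-26 | P2 26-34 |
Completion: P0=26  P1=9  P2=34  P3=17  P4=18
Turnaround (C−A): P0=26  P1=9  P2=33  P3=15  P4=15
Turnaround(P0) = completion − arrival = 26 − 0 = 26

26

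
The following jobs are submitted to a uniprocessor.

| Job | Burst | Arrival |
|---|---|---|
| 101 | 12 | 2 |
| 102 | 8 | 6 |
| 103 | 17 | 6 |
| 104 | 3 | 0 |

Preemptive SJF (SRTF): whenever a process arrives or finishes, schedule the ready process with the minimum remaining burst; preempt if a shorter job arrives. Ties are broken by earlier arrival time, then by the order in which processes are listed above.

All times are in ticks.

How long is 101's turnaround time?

21

Timeline: | 104 0-3 | 101 3-6 | 102 6-14 | 101 14-23 | 103 23-40 |
Completion: 101=23  102=14  103=40  104=3
Turnaround (C−A): 101=21  102=8  103=34  104=3
Turnaround(101) = completion − arrival = 23 − 2 = 21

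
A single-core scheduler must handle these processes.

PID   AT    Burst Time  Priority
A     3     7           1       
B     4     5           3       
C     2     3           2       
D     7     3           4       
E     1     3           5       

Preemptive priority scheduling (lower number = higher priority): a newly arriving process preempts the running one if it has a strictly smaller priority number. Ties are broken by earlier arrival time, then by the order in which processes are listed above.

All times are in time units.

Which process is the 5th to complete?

E

Schedule: | idle 0-1 | E 1-2 | C 2-3 | A 3-10 | C 10-12 | B 12-17 | D 17-20 | E 20-22 |
Completion: A=10  B=17  C=12  D=20  E=22
Finish order: A → C → B → D → E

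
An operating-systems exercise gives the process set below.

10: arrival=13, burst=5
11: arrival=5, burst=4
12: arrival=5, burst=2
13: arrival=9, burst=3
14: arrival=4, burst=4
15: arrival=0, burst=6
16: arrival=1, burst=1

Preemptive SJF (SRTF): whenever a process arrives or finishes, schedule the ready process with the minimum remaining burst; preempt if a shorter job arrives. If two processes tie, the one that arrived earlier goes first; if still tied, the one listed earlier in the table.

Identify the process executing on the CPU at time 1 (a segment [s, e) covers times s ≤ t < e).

16

Gantt: | 15 0-1 | 16 1-2 | 15 2-7 | 12 7-9 | 13 9-12 | 14 12-16 | 11 16-20 | 10 20-25 |
Completion: 10=25  11=20  12=9  13=12  14=16  15=7  16=2
Turnaround (C−A): 10=12  11=15  12=4  13=3  14=12  15=7  16=1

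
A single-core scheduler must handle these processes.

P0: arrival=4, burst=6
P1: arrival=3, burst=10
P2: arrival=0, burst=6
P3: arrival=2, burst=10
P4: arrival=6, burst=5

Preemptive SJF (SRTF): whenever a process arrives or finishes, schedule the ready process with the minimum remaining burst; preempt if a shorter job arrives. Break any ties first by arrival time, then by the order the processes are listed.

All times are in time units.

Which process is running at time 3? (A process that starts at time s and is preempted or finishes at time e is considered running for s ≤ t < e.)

Gantt: | P2 0-6 | P4 6-11 | P0 11-17 | P3 17-27 | P1 27-37 |
Completion: P0=17  P1=37  P2=6  P3=27  P4=11
Turnaround (C−A): P0=13  P1=34  P2=6  P3=25  P4=5

P2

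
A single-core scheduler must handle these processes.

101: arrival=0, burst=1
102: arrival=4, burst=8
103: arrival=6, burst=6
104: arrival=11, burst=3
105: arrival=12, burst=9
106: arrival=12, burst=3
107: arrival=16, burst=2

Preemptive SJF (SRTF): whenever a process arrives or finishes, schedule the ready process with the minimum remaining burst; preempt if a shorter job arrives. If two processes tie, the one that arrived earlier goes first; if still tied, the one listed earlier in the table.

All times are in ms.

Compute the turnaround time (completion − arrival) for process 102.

Timeline: | 101 0-1 | idle 1-4 | 102 4-12 | 104 12-15 | 106 15-18 | 107 18-20 | 103 20-26 | 105 26-35 |
Completion: 101=1  102=12  103=26  104=15  105=35  106=18  107=20
Turnaround(102) = completion − arrival = 12 − 4 = 8

8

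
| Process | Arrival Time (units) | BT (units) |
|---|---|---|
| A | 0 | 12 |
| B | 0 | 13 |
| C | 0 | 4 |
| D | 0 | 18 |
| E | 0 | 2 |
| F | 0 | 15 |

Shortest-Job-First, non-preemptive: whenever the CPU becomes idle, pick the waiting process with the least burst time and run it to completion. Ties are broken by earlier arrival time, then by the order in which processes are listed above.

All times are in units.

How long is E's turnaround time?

Gantt: | E 0-2 | C 2-6 | A 6-18 | B 18-31 | F 31-46 | D 46-64 |
Completion: A=18  B=31  C=6  D=64  E=2  F=46
Turnaround(E) = completion − arrival = 2 − 0 = 2

2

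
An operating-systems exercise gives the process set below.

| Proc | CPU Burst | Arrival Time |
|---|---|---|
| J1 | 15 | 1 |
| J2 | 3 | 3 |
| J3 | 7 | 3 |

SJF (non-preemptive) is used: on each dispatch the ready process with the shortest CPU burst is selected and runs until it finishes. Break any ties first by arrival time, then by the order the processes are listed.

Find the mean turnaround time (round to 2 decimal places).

18.00

Schedule: | idle 0-1 | J1 1-16 | J2 16-19 | J3 19-26 |
Completion: J1=16  J2=19  J3=26
Turnaround times: J1=15, J2=16, J3=23
Average turnaround = (15+16+23) / 3 = 54/3 = 18.00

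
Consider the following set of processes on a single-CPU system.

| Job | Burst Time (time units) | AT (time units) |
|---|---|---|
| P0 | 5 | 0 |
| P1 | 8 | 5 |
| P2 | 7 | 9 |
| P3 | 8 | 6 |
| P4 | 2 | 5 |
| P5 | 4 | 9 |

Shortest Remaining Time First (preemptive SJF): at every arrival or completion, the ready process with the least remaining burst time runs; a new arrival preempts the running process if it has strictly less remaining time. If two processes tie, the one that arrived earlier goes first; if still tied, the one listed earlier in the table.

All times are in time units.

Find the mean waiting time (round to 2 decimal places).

Gantt: | P0 0-5 | P4 5-7 | P1 7-9 | P5 9-13 | P1 13-19 | P2 19-26 | P3 26-34 |
Completion: P0=5  P1=19  P2=26  P3=34  P4=7  P5=13
Waiting times: P0=0, P1=6, P2=10, P3=20, P4=0, P5=0
Average waiting = (0+6+10+20+0+0) / 6 = 36/6 = 6.00

6.00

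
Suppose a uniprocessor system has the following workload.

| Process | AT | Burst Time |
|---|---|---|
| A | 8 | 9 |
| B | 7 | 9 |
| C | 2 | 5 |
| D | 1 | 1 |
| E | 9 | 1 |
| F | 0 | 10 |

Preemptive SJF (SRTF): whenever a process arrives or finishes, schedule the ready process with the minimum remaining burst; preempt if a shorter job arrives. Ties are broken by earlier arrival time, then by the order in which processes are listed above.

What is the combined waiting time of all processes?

Gantt: | F 0-1 | D 1-2 | C 2-7 | F 7-9 | E 9-10 | F 10-17 | B 17-26 | A 26-35 |
Completion: A=35  B=26  C=7  D=2  E=10  F=17
Turnaround (C−A): A=27  B=19  C=5  D=1  E=1  F=17
Waiting = turnaround − burst: A=18, B=10, C=0, D=0, E=0, F=7
Total waiting = 18 + 10 + 0 + 0 + 0 + 7 = 35

35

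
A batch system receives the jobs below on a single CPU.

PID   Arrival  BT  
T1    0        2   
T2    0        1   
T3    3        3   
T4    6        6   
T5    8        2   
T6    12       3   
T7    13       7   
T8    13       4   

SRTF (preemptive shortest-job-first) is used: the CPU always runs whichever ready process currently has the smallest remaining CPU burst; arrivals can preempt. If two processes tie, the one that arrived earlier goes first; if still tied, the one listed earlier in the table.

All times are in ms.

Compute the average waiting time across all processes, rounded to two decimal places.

Gantt: | T2 0-1 | T1 1-3 | T3 3-6 | T4 6-8 | T5 8-10 | T4 10-14 | T6 14-17 | T8 17-21 | T7 21-28 |
Completion: T1=3  T2=1  T3=6  T4=14  T5=10  T6=17  T7=28  T8=21
Turnaround (C−A): T1=3  T2=1  T3=3  T4=8  T5=2  T6=5  T7=15  T8=8
Waiting times: T1=1, T2=0, T3=0, T4=2, T5=0, T6=2, T7=8, T8=4
Average waiting = (1+0+0+2+0+2+8+4) / 8 = 17/8 = 2.13

2.13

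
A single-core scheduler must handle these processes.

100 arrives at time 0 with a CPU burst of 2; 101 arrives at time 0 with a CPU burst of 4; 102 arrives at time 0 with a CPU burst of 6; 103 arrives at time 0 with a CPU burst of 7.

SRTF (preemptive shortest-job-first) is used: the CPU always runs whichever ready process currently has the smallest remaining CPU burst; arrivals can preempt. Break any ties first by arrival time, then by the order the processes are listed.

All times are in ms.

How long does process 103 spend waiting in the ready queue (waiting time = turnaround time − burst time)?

Schedule: | 100 0-2 | 101 2-6 | 102 6-12 | 103 12-19 |
Completion: 100=2  101=6  102=12  103=19
Turnaround (C−A): 100=2  101=6  102=12  103=19
Waiting(103) = turnaround − burst = 19 − 7 = 12

12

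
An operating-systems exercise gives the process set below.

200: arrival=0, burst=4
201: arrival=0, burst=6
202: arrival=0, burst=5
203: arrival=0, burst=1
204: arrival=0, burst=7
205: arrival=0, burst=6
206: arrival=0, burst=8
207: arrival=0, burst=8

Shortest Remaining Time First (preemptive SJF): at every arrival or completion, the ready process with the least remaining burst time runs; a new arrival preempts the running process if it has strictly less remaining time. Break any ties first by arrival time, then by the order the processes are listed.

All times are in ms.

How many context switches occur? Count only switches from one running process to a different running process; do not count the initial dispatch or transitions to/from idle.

Gantt: | 203 0-1 | 200 1-5 | 202 5-10 | 201 10-16 | 205 16-22 | 204 22-29 | 206 29-37 | 207 37-45 |
Completion: 200=5  201=16  202=10  203=1  204=29  205=22  206=37  207=45
Turnaround (C−A): 200=5  201=16  202=10  203=1  204=29  205=22  206=37  207=45

7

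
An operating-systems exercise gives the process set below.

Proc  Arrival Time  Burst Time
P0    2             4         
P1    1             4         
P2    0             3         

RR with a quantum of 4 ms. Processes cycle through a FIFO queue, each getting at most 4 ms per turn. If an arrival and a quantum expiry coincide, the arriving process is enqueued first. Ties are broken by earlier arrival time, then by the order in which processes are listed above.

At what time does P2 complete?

3

Gantt: | P2 0-3 | P1 3-7 | P0 7-11 |
Completion: P0=11  P1=7  P2=3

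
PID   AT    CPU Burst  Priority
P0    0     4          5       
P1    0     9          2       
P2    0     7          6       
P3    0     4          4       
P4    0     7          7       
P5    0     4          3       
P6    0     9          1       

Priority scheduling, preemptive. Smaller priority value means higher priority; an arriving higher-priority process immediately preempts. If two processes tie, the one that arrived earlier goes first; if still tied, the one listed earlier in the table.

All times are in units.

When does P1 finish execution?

18

Gantt: | P6 0-9 | P1 9-18 | P5 18-22 | P3 22-26 | P0 26-30 | P2 30-37 | P4 37-44 |
Completion: P0=30  P1=18  P2=37  P3=26  P4=44  P5=22  P6=9
Turnaround (C−A): P0=30  P1=18  P2=37  P3=26  P4=44  P5=22  P6=9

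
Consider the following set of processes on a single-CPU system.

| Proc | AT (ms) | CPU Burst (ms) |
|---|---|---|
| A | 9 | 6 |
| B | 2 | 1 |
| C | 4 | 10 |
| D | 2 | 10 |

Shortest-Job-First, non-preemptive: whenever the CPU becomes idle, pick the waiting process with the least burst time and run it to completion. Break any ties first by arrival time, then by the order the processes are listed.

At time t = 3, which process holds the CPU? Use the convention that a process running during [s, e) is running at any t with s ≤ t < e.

D

Gantt: | idle 0-2 | B 2-3 | D 3-13 | A 13-19 | C 19-29 |
Completion: A=19  B=3  C=29  D=13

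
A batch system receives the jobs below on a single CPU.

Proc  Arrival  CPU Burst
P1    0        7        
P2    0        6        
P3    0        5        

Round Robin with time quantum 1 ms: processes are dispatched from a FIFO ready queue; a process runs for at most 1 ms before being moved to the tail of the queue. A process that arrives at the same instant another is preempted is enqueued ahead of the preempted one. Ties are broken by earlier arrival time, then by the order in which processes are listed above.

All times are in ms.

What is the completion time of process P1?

Timeline: | P1 0-1 | P2 1-2 | P3 2-3 | P1 3-4 | P2 4-5 | P3 5-6 | P1 6-7 | P2 7-8 | P3 8-9 | P1 9-10 | P2 10-11 | P3 11-12 | P1 12-13 | P2 13-14 | P3 14-15 | P1 15-16 | P2 16-17 | P1 17-18 |
Completion: P1=18  P2=17  P3=15
Turnaround (C−A): P1=18  P2=17  P3=15

18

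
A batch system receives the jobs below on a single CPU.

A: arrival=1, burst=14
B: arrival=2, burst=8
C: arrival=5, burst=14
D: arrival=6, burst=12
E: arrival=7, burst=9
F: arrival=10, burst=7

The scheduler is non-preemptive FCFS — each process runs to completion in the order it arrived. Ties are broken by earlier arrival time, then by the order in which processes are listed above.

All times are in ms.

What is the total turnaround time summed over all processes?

216

Schedule: | idle 0-1 | A 1-15 | B 15-23 | C 23-37 | D 37-49 | E 49-58 | F 58-65 |
Completion: A=15  B=23  C=37  D=49  E=58  F=65
Turnaround (C−A): A=14  B=21  C=32  D=43  E=51  F=55
Turnaround = completion − arrival: A=14, B=21, C=32, D=43, E=51, F=55
Total turnaround = 14 + 21 + 32 + 43 + 51 + 55 = 216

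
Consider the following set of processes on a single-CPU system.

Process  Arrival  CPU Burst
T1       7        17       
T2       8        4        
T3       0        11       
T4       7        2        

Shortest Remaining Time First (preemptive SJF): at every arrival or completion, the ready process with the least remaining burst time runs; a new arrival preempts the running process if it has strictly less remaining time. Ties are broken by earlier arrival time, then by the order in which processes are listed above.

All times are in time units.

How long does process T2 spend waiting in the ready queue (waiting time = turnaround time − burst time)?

5

Gantt: | T3 0-7 | T4 7-9 | T3 9-13 | T2 13-17 | T1 17-34 |
Completion: T1=34  T2=17  T3=13  T4=9
Waiting(T2) = turnaround − burst = 9 − 4 = 5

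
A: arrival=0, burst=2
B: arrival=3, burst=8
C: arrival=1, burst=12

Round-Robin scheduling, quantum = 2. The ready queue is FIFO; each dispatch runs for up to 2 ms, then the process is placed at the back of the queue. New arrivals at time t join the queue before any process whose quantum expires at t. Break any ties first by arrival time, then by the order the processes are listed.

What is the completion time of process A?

2

Schedule: | A 0-2 | C 2-4 | B 4-6 | C 6-8 | B 8-10 | C 10-12 | B 12-14 | C 14-16 | B 16-18 | C 18-22 |
Completion: A=2  B=18  C=22
Turnaround (C−A): A=2  B=15  C=21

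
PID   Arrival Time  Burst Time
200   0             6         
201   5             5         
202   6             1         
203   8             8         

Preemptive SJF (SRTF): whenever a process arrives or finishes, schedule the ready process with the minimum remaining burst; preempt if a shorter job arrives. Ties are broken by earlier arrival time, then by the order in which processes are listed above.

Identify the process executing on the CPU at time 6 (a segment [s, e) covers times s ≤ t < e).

202

Gantt: | 200 0-6 | 202 6-7 | 201 7-12 | 203 12-20 |
Completion: 200=6  201=12  202=7  203=20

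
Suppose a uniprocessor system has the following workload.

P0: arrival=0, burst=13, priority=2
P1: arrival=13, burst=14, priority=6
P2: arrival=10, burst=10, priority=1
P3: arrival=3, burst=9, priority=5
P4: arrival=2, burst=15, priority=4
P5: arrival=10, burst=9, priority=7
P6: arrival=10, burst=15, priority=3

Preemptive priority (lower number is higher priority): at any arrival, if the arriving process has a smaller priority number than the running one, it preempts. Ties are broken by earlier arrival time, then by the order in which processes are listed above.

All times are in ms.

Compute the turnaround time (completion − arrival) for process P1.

Timeline: | P0 0-10 | P2 10-20 | P0 20-23 | P6 23-38 | P4 38-53 | P3 53-62 | P1 62-76 | P5 76-85 |
Completion: P0=23  P1=76  P2=20  P3=62  P4=53  P5=85  P6=38
Turnaround (C−A): P0=23  P1=63  P2=10  P3=59  P4=51  P5=75  P6=28
Turnaround(P1) = completion − arrival = 76 − 13 = 63

63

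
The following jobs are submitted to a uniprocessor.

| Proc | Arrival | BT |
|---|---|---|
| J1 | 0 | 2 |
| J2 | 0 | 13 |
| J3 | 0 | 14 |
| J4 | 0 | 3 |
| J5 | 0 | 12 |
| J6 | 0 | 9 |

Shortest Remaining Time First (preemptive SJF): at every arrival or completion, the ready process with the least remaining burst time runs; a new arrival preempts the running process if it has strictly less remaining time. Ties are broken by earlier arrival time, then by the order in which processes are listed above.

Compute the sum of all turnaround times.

139

Schedule: | J1 0-2 | J4 2-5 | J6 5-14 | J5 14-26 | J2 26-39 | J3 39-53 |
Completion: J1=2  J2=39  J3=53  J4=5  J5=26  J6=14
Turnaround (C−A): J1=2  J2=39  J3=53  J4=5  J5=26  J6=14
Turnaround = completion − arrival: J1=2, J2=39, J3=53, J4=5, J5=26, J6=14
Total turnaround = 2 + 39 + 53 + 5 + 26 + 14 = 139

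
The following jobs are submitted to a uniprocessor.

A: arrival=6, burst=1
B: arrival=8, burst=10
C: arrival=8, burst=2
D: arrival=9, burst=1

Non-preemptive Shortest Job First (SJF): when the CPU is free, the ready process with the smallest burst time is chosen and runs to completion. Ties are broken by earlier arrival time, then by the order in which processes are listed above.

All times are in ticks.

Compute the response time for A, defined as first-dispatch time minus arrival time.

0

Schedule: | idle 0-6 | A 6-7 | idle 7-8 | C 8-10 | D 10-11 | B 11-21 |
Completion: A=7  B=21  C=10  D=11
Turnaround (C−A): A=1  B=13  C=2  D=2
Response(A) = first start − arrival = 6 − 6 = 0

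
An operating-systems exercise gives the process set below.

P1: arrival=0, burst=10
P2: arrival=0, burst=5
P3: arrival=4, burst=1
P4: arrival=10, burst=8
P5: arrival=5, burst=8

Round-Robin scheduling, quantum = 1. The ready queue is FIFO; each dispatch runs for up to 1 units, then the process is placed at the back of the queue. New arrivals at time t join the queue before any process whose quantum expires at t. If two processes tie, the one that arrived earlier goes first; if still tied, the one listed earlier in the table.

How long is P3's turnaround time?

Timeline: | P1 0-1 | P2 1-2 | P1 2-3 | P2 3-4 | P1 4-5 | P3 5-6 | P2 6-7 | P5 7-8 | P1 8-9 | P2 9-10 | P5 10-11 | P1 11-12 | P4 12-13 | P2 13-14 | P5 14-15 | P1 15-16 | P4 16-17 | P5 17-18 | P1 18-19 | P4 19-20 | P5 20-21 | P1 21-22 | P4 22-23 | P5 23-24 | P1 24-25 | P4 25-26 | P5 26-27 | P1 27-28 | P4 28-29 | P5 29-30 | P4 30-32 |
Completion: P1=28  P2=14  P3=6  P4=32  P5=30
Turnaround (C−A): P1=28  P2=14  P3=2  P4=22  P5=25
Turnaround(P3) = completion − arrival = 6 − 4 = 2

2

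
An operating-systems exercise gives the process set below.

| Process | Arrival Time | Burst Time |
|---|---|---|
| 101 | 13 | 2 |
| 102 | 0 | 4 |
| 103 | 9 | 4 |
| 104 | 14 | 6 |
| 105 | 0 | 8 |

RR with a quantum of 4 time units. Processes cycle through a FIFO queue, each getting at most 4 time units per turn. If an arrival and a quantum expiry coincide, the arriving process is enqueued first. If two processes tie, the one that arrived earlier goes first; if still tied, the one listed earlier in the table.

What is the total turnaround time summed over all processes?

38

Schedule: | 102 0-4 | 105 4-12 | 103 12-16 | 101 16-18 | 104 18-24 |
Completion: 101=18  102=4  103=16  104=24  105=12
Turnaround (C−A): 101=5  102=4  103=7  104=10  105=12
Turnaround = completion − arrival: 101=5, 102=4, 103=7, 104=10, 105=12
Total turnaround = 5 + 4 + 7 + 10 + 12 = 38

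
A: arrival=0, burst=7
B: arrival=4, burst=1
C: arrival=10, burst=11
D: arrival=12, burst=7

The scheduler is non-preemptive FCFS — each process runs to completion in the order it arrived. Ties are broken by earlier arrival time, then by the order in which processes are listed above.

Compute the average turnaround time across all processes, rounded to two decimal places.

Timeline: | A 0-7 | B 7-8 | idle 8-10 | C 10-21 | D 21-28 |
Completion: A=7  B=8  C=21  D=28
Turnaround times: A=7, B=4, C=11, D=16
Average turnaround = (7+4+11+16) / 4 = 38/4 = 9.50

9.50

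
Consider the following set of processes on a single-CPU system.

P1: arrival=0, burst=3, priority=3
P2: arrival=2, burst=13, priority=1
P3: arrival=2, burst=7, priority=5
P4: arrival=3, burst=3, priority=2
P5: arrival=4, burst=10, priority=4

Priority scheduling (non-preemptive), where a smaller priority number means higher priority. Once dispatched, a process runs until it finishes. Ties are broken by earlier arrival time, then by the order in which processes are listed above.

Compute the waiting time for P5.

15

Schedule: | P1 0-3 | P2 3-16 | P4 16-19 | P5 19-29 | P3 29-36 |
Completion: P1=3  P2=16  P3=36  P4=19  P5=29
Turnaround (C−A): P1=3  P2=14  P3=34  P4=16  P5=25
Waiting(P5) = turnaround − burst = 25 − 10 = 15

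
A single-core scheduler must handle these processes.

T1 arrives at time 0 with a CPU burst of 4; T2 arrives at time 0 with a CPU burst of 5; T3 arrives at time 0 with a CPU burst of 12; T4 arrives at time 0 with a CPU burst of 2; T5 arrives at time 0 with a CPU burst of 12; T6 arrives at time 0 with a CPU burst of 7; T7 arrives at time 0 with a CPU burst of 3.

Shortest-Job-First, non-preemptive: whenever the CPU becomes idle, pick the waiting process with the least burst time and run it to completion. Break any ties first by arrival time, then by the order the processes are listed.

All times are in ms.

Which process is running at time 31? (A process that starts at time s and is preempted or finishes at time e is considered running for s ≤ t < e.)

Gantt: | T4 0-2 | T7 2-5 | T1 5-9 | T2 9-14 | T6 14-21 | T3 21-33 | T5 33-45 |
Completion: T1=9  T2=14  T3=33  T4=2  T5=45  T6=21  T7=5
Turnaround (C−A): T1=9  T2=14  T3=33  T4=2  T5=45  T6=21  T7=5

T3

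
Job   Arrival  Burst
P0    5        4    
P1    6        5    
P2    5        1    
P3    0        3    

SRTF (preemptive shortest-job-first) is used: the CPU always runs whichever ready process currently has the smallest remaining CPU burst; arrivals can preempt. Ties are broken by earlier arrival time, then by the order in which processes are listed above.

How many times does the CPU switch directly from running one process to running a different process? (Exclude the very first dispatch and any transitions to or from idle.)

Gantt: | P3 0-3 | idle 3-5 | P2 5-6 | P0 6-10 | P1 10-15 |
Completion: P0=10  P1=15  P2=6  P3=3
Turnaround (C−A): P0=5  P1=9  P2=1  P3=3

2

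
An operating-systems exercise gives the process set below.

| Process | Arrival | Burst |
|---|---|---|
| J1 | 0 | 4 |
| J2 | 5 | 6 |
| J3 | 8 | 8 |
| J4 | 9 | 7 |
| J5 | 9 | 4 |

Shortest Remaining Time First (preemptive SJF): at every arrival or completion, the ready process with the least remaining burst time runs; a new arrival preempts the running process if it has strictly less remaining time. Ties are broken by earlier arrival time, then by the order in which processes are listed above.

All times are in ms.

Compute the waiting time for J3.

14

Timeline: | J1 0-4 | idle 4-5 | J2 5-11 | J5 11-15 | J4 15-22 | J3 22-30 |
Completion: J1=4  J2=11  J3=30  J4=22  J5=15
Turnaround (C−A): J1=4  J2=6  J3=22  J4=13  J5=6
Waiting(J3) = turnaround − burst = 22 − 8 = 14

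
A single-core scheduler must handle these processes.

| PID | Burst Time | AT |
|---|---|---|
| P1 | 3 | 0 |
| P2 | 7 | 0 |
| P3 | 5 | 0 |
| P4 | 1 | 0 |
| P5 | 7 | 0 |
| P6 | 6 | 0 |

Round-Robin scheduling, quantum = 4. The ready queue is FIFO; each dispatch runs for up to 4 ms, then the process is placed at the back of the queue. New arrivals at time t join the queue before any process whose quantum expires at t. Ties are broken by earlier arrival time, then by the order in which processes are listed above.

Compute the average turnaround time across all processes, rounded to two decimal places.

Schedule: | P1 0-3 | P2 3-7 | P3 7-11 | P4 11-12 | P5 12-16 | P6 16-20 | P2 20-23 | P3 23-24 | P5 24-27 | P6 27-29 |
Completion: P1=3  P2=23  P3=24  P4=12  P5=27  P6=29
Turnaround times: P1=3, P2=23, P3=24, P4=12, P5=27, P6=29
Average turnaround = (3+23+24+12+27+29) / 6 = 118/6 = 19.67

19.67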